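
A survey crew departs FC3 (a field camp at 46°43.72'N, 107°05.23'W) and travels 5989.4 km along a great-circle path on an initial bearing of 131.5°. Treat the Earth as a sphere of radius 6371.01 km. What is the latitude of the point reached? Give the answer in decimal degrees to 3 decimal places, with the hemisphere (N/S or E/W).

3.587°N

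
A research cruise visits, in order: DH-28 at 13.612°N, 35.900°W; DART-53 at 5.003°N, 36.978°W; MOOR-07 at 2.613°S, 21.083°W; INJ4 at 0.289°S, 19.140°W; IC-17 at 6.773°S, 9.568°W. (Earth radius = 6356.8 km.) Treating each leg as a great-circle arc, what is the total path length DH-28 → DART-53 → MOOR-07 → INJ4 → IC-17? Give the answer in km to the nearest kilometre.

4533 km

DH-28→DART-53: c = 0.151396 rad, d = 962.39 km
DART-53→MOOR-07: c = 0.307382 rad, d = 1953.96 km
MOOR-07→INJ4: c = 0.052862 rad, d = 336.03 km
INJ4→IC-17: c = 0.201446 rad, d = 1280.55 km
Total = 962.39 + 1953.96 + 336.03 + 1280.55 = 4532.94 km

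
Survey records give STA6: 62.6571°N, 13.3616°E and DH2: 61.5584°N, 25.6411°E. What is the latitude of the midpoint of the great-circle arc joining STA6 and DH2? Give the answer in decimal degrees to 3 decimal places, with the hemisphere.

Bx = cos φ₂ cos Δλ = 0.465367,  By = cos φ₂ sin Δλ = 0.101292
φₘ = atan2(sin φ₁ + sin φ₂, √((cos φ₁ + Bx)² + By²)) = 62.24376°
λₘ = λ₁ + atan2(By, cos φ₁ + Bx) = 19.61300°

62.244°N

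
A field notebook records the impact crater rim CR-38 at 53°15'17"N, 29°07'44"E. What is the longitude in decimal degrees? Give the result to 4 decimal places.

29.1289°E

29° + 7′/60 + 44″/3600 = 29 + 0.11667 + 0.01222 = 29.1289°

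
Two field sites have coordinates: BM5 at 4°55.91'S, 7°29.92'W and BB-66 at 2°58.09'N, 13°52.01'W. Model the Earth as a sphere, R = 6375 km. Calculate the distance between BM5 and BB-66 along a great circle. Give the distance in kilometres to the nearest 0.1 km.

BM5: φ = -4.93183°, λ = -7.49867°
BB-66: φ = +2.96817°, λ = -13.86683°
Δφ = 7.9000°,  Δλ = -6.3682°
a = sin²(Δφ/2) + cos φ₁ cos φ₂ sin²(Δλ/2) = 0.007815
c = 2·arcsin(√a) = 0.177035 rad = 10.1433°
d = R·c = 6375 × 0.177035 = 1128.6 km

1128.6 km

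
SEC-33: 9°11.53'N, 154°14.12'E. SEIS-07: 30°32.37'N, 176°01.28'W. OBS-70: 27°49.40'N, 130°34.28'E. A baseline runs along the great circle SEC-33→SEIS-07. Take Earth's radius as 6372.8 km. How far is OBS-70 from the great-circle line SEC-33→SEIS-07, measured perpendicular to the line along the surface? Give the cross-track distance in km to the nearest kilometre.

3217 km

SEC-33: φ = +9.19217°, λ = +154.23533°
SEIS-07: φ = +30.53950°, λ = -176.02133°
OBS-70: φ = +27.82333°, λ = +130.57133°
δ₁₃ = central angle SEC-33→OBS-70 = 0.507040 rad  (haversine)
θ₁₃ = bearing SEC-33→OBS-70 = 313.029°,  θ₁₂ = bearing SEC-33→SEIS-07 = 48.192°
dₓₜ = R·arcsin(sin δ₁₃ · sin(θ₁₃ − θ₁₂)) = 6372.8·arcsin(0.48559·sin(264.837°)) = -3216.910 km
|dₓₜ| = 3216.910 km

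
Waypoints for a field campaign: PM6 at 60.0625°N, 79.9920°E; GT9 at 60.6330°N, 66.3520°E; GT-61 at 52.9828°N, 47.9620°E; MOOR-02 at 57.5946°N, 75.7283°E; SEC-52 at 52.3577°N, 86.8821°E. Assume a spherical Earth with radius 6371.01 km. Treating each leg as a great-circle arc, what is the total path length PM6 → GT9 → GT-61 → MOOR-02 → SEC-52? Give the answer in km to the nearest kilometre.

4884 km

PM6→GT9: c = 0.117984 rad, d = 751.68 km
GT9→GT-61: c = 0.219432 rad, d = 1398.00 km
GT-61→MOOR-02: c = 0.285179 rad, d = 1816.88 km
MOOR-02→SEC-52: c = 0.144043 rad, d = 917.70 km
Total = 751.68 + 1398.00 + 1816.88 + 917.70 = 4884.25 km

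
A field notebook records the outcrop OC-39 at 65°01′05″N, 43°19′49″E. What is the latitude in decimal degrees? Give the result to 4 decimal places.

65.0181°N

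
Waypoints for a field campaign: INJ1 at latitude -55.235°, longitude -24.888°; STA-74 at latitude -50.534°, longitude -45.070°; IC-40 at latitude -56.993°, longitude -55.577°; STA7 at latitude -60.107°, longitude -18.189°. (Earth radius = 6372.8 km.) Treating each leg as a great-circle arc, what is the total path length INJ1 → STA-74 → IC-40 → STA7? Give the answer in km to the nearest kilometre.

INJ1→STA-74: c = 0.226836 rad, d = 1445.58 km
STA-74→IC-40: c = 0.156063 rad, d = 994.56 km
IC-40→STA7: c = 0.340033 rad, d = 2166.96 km
Total = 1445.58 + 994.56 + 2166.96 = 4607.10 km

4607 km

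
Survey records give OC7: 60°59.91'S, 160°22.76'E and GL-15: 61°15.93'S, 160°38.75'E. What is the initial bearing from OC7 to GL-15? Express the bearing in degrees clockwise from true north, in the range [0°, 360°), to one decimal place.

154.4°

OC7: φ = -60.99850°, λ = +160.37933°
GL-15: φ = -61.26550°, λ = +160.64583°
Δλ = 0.2665°
y = sin Δλ · cos φ₂ = 0.002236
x = cos φ₁ sin φ₂ − sin φ₁ cos φ₂ cos Δλ = -0.004665
θ = atan2(y, x) = 154.3877° → 154.3877° (mod 360°)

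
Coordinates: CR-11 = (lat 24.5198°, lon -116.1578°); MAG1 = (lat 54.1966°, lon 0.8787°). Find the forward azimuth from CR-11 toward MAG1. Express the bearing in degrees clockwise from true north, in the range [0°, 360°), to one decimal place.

Δλ = 117.0365°
y = sin Δλ · cos φ₂ = 0.521075
x = cos φ₁ sin φ₂ − sin φ₁ cos φ₂ cos Δλ = 0.848247
θ = atan2(y, x) = 31.5622° → 31.5622° (mod 360°)

31.6°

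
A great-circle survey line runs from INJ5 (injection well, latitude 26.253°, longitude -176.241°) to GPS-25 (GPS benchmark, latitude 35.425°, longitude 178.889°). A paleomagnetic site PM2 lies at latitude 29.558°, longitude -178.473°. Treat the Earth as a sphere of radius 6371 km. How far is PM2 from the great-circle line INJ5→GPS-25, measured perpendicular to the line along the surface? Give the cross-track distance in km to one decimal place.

δ₁₃ = central angle INJ5→PM2 = 0.067170 rad  (haversine)
θ₁₃ = bearing INJ5→PM2 = 329.687°,  θ₁₂ = bearing INJ5→GPS-25 = 336.709°
dₓₜ = R·arcsin(sin δ₁₃ · sin(θ₁₃ − θ₁₂)) = 6371·arcsin(0.06712·sin(-7.022°)) = -52.279 km
|dₓₜ| = 52.279 km

52.3 km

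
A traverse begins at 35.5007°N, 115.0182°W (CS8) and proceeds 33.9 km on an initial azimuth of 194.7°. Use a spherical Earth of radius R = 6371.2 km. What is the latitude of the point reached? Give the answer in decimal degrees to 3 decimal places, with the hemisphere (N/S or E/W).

35.206°N

δ = d/R = 33.9/6371.2 = 0.005321 rad
φ₂ = arcsin(sin φ₁ cos δ + cos φ₁ sin δ cos θ)
   = arcsin(0.58071·0.99999 + 0.81411·0.00532·-0.96727) = 35.20578°
λ₂ = λ₁ + atan2(sin θ sin δ cos φ₁, cos δ − sin φ₁ sin φ₂) = -115.11288°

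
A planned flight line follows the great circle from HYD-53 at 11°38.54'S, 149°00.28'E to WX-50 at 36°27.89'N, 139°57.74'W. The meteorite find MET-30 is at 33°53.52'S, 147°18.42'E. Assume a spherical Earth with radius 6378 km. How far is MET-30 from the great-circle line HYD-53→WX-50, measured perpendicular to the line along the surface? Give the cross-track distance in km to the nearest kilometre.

HYD-53: φ = -11.64233°, λ = +149.00467°
WX-50: φ = +36.46483°, λ = -139.96233°
MET-30: φ = -33.89200°, λ = +147.30700°
δ₁₃ = central angle HYD-53→MET-30 = 0.389271 rad  (haversine)
θ₁₃ = bearing HYD-53→MET-30 = 183.715°,  θ₁₂ = bearing HYD-53→WX-50 = 50.148°
dₓₜ = R·arcsin(sin δ₁₃ · sin(θ₁₃ − θ₁₂)) = 6378·arcsin(0.37951·sin(133.568°)) = 1776.722 km
|dₓₜ| = 1776.722 km

1777 km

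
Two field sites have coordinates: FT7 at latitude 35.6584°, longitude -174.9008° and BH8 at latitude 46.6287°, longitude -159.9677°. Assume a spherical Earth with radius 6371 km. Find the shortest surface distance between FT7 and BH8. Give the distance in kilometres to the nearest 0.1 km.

1741.3 km

Δφ = 10.9703°,  Δλ = 14.9331°
a = sin²(Δφ/2) + cos φ₁ cos φ₂ sin²(Δλ/2) = 0.018559
c = 2·arcsin(√a) = 0.273313 rad = 15.6597°
d = R·c = 6371 × 0.273313 = 1741.3 km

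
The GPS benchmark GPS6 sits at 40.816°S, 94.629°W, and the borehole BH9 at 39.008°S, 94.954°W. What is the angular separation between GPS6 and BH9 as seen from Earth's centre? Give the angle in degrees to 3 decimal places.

1.825°

Δφ = 1.8080°,  Δλ = -0.3250°
a = sin²(Δφ/2) + cos φ₁ cos φ₂ sin²(Δλ/2) = 0.000254
c = 2·arcsin(√a) = 0.031854 rad = 1.8251°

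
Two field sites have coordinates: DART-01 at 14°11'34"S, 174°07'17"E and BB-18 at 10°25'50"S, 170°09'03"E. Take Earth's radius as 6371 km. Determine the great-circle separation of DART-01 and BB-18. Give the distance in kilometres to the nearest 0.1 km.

DART-01: φ = -14.19278°, λ = +174.12139°
BB-18: φ = -10.43056°, λ = +170.15083°
Δφ = 3.7622°,  Δλ = -3.9706°
a = sin²(Δφ/2) + cos φ₁ cos φ₂ sin²(Δλ/2) = 0.002222
c = 2·arcsin(√a) = 0.094307 rad = 5.4034°
d = R·c = 6371 × 0.094307 = 600.8 km

600.8 km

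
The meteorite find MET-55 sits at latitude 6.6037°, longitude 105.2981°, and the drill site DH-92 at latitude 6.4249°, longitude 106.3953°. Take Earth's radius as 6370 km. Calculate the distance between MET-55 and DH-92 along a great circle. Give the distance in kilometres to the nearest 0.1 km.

122.8 km

Δφ = -0.1788°,  Δλ = 1.0972°
a = sin²(Δφ/2) + cos φ₁ cos φ₂ sin²(Δλ/2) = 0.000093
c = 2·arcsin(√a) = 0.019280 rad = 1.1047°
d = R·c = 6370 × 0.019280 = 122.8 km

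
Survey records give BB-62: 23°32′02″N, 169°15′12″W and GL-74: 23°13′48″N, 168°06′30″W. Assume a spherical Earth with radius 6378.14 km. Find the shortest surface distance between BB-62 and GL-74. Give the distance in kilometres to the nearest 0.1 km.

BB-62: φ = +23.53389°, λ = -169.25333°
GL-74: φ = +23.23000°, λ = -168.10833°
Δφ = -0.3039°,  Δλ = 1.1450°
a = sin²(Δφ/2) + cos φ₁ cos φ₂ sin²(Δλ/2) = 0.000091
c = 2·arcsin(√a) = 0.019094 rad = 1.0940°
d = R·c = 6378.14 × 0.019094 = 121.8 km

121.8 km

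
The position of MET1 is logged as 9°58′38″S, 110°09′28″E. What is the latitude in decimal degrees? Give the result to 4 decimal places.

9° + 58′/60 + 38″/3600 = 9 + 0.96667 + 0.01056 = 9.9772°

9.9772°S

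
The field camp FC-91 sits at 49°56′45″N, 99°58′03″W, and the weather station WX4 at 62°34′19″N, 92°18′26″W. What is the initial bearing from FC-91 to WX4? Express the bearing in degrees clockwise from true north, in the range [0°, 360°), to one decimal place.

FC-91: φ = +49.94583°, λ = -99.96750°
WX4: φ = +62.57194°, λ = -92.30722°
Δλ = 7.6603°
y = sin Δλ · cos φ₂ = 0.061402
x = cos φ₁ sin φ₂ − sin φ₁ cos φ₂ cos Δλ = 0.221735
θ = atan2(y, x) = 15.4783° → 15.4783° (mod 360°)

15.5°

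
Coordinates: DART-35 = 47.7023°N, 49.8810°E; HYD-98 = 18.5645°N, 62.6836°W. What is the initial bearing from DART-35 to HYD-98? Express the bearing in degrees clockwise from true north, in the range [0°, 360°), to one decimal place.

Δλ = -112.5646°
y = sin Δλ · cos φ₂ = -0.875397
x = cos φ₁ sin φ₂ − sin φ₁ cos φ₂ cos Δλ = 0.483315
θ = atan2(y, x) = -61.0965° → 298.9035° (mod 360°)

298.9°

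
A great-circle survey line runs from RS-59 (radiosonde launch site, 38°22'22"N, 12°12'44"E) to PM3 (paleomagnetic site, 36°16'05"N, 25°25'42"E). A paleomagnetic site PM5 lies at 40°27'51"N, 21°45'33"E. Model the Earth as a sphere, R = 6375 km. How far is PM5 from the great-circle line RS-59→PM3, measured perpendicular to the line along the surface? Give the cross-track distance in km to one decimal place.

374.0 km

RS-59: φ = +38.37278°, λ = +12.21222°
PM3: φ = +36.26806°, λ = +25.42833°
PM5: φ = +40.46417°, λ = +21.75917°
δ₁₃ = central angle RS-59→PM5 = 0.133720 rad  (haversine)
θ₁₃ = bearing RS-59→PM5 = 71.168°,  θ₁₂ = bearing RS-59→PM3 = 97.256°
dₓₜ = R·arcsin(sin δ₁₃ · sin(θ₁₃ − θ₁₂)) = 6375·arcsin(0.13332·sin(-26.088°)) = -373.968 km
|dₓₜ| = 373.968 km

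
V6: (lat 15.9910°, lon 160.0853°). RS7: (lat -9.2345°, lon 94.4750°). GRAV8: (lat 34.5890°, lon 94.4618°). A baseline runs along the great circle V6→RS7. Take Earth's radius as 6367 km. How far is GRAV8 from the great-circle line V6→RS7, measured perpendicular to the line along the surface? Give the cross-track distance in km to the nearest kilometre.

δ₁₃ = central angle V6→GRAV8 = 1.066695 rad  (haversine)
θ₁₃ = bearing V6→GRAV8 = 301.087°,  θ₁₂ = bearing V6→RS7 = 253.484°
dₓₜ = R·arcsin(sin δ₁₃ · sin(θ₁₃ − θ₁₂)) = 6367·arcsin(0.87561·sin(47.603°)) = 4477.002 km
|dₓₜ| = 4477.002 km

4477 km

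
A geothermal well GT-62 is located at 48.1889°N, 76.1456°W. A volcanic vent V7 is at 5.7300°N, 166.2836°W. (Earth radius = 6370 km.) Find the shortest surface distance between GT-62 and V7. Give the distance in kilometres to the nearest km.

9542 km

Δφ = -42.4589°,  Δλ = -90.1380°
a = sin²(Δφ/2) + cos φ₁ cos φ₂ sin²(Δλ/2) = 0.463591
c = 2·arcsin(√a) = 1.497914 rad = 85.8241°
d = R·c = 6370 × 1.497914 = 9541.7 km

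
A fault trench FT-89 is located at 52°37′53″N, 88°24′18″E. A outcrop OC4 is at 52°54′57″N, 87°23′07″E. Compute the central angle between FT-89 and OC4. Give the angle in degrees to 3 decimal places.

FT-89: φ = +52.63139°, λ = +88.40500°
OC4: φ = +52.91583°, λ = +87.38528°
Δφ = 0.2844°,  Δλ = -1.0197°
a = sin²(Δφ/2) + cos φ₁ cos φ₂ sin²(Δλ/2) = 0.000035
c = 2·arcsin(√a) = 0.011856 rad = 0.6793°

0.679°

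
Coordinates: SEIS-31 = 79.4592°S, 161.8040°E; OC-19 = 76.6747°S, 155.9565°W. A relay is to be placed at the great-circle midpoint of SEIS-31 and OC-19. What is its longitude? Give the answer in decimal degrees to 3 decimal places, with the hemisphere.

174.533°W

Bx = cos φ₂ cos Δλ = 0.170633,  By = cos φ₂ sin Δλ = 0.154935
φₘ = atan2(sin φ₁ + sin φ₂, √((cos φ₁ + Bx)² + By²)) = -78.83699°
λₘ = λ₁ + atan2(By, cos φ₁ + Bx) = -174.53277°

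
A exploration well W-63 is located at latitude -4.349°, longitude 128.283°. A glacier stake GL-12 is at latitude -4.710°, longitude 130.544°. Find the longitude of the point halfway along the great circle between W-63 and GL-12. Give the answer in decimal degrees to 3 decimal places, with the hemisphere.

129.413°E

Bx = cos φ₂ cos Δλ = 0.995847,  By = cos φ₂ sin Δλ = 0.039318
φₘ = atan2(sin φ₁ + sin φ₂, √((cos φ₁ + Bx)² + By²)) = -4.53038°
λₘ = λ₁ + atan2(By, cos φ₁ + Bx) = 129.41322°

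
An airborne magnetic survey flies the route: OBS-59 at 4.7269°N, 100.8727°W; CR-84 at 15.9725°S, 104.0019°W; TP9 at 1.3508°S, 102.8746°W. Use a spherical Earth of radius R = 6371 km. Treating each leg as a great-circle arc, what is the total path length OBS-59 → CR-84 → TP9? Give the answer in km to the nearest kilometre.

OBS-59→CR-84: c = 0.365293 rad, d = 2327.28 km
CR-84→TP9: c = 0.255933 rad, d = 1630.55 km
Total = 2327.28 + 1630.55 = 3957.83 km

3958 km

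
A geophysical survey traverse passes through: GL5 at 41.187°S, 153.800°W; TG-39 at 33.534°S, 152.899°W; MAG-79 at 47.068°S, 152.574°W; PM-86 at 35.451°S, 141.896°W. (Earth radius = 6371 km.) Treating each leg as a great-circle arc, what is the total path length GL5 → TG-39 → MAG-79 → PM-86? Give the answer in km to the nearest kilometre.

GL5→TG-39: c = 0.134151 rad, d = 854.68 km
TG-39→MAG-79: c = 0.236252 rad, d = 1505.16 km
MAG-79→PM-86: c = 0.245945 rad, d = 1566.92 km
Total = 854.68 + 1505.16 + 1566.92 = 3926.75 km

3927 km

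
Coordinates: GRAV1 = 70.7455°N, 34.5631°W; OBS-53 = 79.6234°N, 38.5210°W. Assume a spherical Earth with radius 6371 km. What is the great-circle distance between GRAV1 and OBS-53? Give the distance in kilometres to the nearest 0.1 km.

993.0 km

Δφ = 8.8779°,  Δλ = -3.9579°
a = sin²(Δφ/2) + cos φ₁ cos φ₂ sin²(Δλ/2) = 0.006061
c = 2·arcsin(√a) = 0.155864 rad = 8.9303°
d = R·c = 6371 × 0.155864 = 993.0 km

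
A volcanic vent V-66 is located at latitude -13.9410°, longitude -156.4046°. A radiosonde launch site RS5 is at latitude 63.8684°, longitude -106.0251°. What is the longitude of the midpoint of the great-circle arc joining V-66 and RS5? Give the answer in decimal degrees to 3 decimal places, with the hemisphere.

Bx = cos φ₂ cos Δλ = 0.280865,  By = cos φ₂ sin Δλ = 0.339260
φₘ = atan2(sin φ₁ + sin φ₂, √((cos φ₁ + Bx)² + By²)) = 26.86727°
λₘ = λ₁ + atan2(By, cos φ₁ + Bx) = -141.23617°

141.236°W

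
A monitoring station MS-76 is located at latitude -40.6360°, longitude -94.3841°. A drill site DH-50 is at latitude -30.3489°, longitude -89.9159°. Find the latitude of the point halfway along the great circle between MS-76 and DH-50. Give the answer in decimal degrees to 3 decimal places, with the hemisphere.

35.513°S

Bx = cos φ₂ cos Δλ = 0.860342,  By = cos φ₂ sin Δλ = 0.067230
φₘ = atan2(sin φ₁ + sin φ₂, √((cos φ₁ + Bx)² + By²)) = -35.51296°
λₘ = λ₁ + atan2(By, cos φ₁ + Bx) = -92.00652°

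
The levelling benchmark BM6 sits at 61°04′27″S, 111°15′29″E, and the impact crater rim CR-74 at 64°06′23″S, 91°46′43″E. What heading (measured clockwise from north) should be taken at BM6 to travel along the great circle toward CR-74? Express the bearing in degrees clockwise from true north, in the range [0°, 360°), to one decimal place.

BM6: φ = -61.07417°, λ = +111.25806°
CR-74: φ = -64.10639°, λ = +91.77861°
Δλ = -19.4794°
y = sin Δλ · cos φ₂ = -0.145626
x = cos φ₁ sin φ₂ − sin φ₁ cos φ₂ cos Δλ = -0.074775
θ = atan2(y, x) = -117.1794° → 242.8206° (mod 360°)

242.8°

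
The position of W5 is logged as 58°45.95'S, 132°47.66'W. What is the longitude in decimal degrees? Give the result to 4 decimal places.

132.7943°W

132° + 47.66′/60 = 132 + 0.79433 = 132.7943°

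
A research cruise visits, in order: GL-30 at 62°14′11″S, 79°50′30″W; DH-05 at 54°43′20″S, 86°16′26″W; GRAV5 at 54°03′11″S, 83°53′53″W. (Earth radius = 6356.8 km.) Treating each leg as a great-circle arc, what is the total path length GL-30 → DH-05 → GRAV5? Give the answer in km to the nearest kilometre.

GL-30: φ = -62.23639°, λ = -79.84167°
DH-05: φ = -54.72222°, λ = -86.27389°
GRAV5: φ = -54.05306°, λ = -83.89806°
GL-30→DH-05: c = 0.143518 rad, d = 912.31 km
DH-05→GRAV5: c = 0.026820 rad, d = 170.49 km
Total = 912.31 + 170.49 = 1082.80 km

1083 km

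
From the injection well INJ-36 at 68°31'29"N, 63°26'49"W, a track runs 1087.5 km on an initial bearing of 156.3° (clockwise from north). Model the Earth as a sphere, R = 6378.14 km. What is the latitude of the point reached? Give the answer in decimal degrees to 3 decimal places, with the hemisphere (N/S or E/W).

59.339°N

INJ-36: φ = +68.52472°, λ = -63.44694°
δ = d/R = 1087.5/6378.14 = 0.170504 rad
φ₂ = arcsin(sin φ₁ cos δ + cos φ₁ sin δ cos θ)
   = arcsin(0.93058·0.98550 + 0.36610·0.16968·-0.91566) = 59.33917°
λ₂ = λ₁ + atan2(sin θ sin δ cos φ₁, cos δ − sin φ₁ sin φ₂) = -55.76108°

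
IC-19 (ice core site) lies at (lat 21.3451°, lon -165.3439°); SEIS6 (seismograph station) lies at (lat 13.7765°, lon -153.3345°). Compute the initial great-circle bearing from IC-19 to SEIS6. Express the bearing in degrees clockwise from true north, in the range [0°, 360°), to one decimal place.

121.5°

Δλ = 12.0094°
y = sin Δλ · cos φ₂ = 0.202086
x = cos φ₁ sin φ₂ − sin φ₁ cos φ₂ cos Δλ = -0.123976
θ = atan2(y, x) = 121.5283° → 121.5283° (mod 360°)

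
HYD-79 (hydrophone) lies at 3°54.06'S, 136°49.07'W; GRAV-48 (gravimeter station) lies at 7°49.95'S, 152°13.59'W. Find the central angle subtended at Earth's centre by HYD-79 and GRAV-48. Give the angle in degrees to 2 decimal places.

HYD-79: φ = -3.90100°, λ = -136.81783°
GRAV-48: φ = -7.83250°, λ = -152.22650°
Δφ = -3.9315°,  Δλ = -15.4087°
a = sin²(Δφ/2) + cos φ₁ cos φ₂ sin²(Δλ/2) = 0.018940
c = 2·arcsin(√a) = 0.276122 rad = 15.8206°

15.82°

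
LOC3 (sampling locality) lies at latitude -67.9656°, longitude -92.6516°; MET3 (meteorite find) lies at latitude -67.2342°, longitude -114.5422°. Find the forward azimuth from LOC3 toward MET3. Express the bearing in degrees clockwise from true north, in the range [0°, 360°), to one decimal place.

Δλ = -21.8906°
y = sin Δλ · cos φ₂ = -0.144274
x = cos φ₁ sin φ₂ − sin φ₁ cos φ₂ cos Δλ = -0.013098
θ = atan2(y, x) = -95.1875° → 264.8125° (mod 360°)

264.8°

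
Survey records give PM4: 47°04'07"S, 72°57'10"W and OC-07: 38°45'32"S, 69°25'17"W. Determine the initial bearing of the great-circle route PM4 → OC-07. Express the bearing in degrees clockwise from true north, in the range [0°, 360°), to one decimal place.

18.5°

PM4: φ = -47.06861°, λ = -72.95278°
OC-07: φ = -38.75889°, λ = -69.42139°
Δλ = 3.5314°
y = sin Δλ · cos φ₂ = 0.048031
x = cos φ₁ sin φ₂ − sin φ₁ cos φ₂ cos Δλ = 0.143440
θ = atan2(y, x) = 18.5133° → 18.5133° (mod 360°)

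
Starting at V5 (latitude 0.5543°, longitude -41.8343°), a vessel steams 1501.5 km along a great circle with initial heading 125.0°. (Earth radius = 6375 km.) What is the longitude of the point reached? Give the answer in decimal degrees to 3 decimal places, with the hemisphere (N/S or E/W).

δ = d/R = 1501.5/6375 = 0.235529 rad
φ₂ = arcsin(sin φ₁ cos δ + cos φ₁ sin δ cos θ)
   = arcsin(0.00967·0.97239 + 0.99995·0.23336·-0.57358) = -7.14814°
λ₂ = λ₁ + atan2(sin θ sin δ cos φ₁, cos δ − sin φ₁ sin φ₂) = -30.72666°

30.727°W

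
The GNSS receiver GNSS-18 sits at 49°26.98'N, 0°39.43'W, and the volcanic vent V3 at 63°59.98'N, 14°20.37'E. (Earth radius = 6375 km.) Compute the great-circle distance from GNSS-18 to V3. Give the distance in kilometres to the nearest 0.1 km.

GNSS-18: φ = +49.44967°, λ = -0.65717°
V3: φ = +63.99967°, λ = +14.33950°
Δφ = 14.5500°,  Δλ = 14.9967°
a = sin²(Δφ/2) + cos φ₁ cos φ₂ sin²(Δλ/2) = 0.020889
c = 2·arcsin(√a) = 0.290076 rad = 16.6201°
d = R·c = 6375 × 0.290076 = 1849.2 km

1849.2 km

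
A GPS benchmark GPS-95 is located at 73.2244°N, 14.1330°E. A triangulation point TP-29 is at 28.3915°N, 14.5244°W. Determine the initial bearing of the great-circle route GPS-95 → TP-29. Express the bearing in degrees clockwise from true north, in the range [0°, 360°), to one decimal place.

Δλ = -28.6574°
y = sin Δλ · cos φ₂ = -0.421888
x = cos φ₁ sin φ₂ − sin φ₁ cos φ₂ cos Δλ = -0.601865
θ = atan2(y, x) = -144.9708° → 215.0292° (mod 360°)

215.0°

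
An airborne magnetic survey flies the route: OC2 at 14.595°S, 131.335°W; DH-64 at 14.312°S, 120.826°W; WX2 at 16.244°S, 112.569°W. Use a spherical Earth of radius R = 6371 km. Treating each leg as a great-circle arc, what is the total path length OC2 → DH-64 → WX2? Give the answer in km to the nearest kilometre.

2043 km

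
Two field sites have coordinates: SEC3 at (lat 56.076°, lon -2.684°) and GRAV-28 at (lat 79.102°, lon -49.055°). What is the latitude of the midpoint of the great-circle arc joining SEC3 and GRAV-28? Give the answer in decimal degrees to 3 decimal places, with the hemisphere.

68.820°N

Bx = cos φ₂ cos Δλ = 0.130450,  By = cos φ₂ sin Δλ = -0.136847
φₘ = atan2(sin φ₁ + sin φ₂, √((cos φ₁ + Bx)² + By²)) = 68.81978°
λₘ = λ₁ + atan2(By, cos φ₁ + Bx) = -13.92497°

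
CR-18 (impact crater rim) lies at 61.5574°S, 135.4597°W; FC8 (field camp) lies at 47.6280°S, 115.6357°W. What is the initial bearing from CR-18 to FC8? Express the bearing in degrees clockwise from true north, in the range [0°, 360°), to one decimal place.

Δλ = 19.8240°
y = sin Δλ · cos φ₂ = 0.228555
x = cos φ₁ sin φ₂ − sin φ₁ cos φ₂ cos Δλ = 0.205608
θ = atan2(y, x) = 48.0254° → 48.0254° (mod 360°)

48.0°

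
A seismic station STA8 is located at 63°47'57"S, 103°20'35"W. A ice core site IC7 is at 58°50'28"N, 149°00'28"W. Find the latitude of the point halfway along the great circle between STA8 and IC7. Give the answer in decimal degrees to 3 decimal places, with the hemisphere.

2.688°S

STA8: φ = -63.79917°, λ = -103.34306°
IC7: φ = +58.84111°, λ = -149.00778°
Bx = cos φ₂ cos Δλ = 0.361597,  By = cos φ₂ sin Δλ = -0.370086
φₘ = atan2(sin φ₁ + sin φ₂, √((cos φ₁ + Bx)² + By²)) = -2.68800°
λₘ = λ₁ + atan2(By, cos φ₁ + Bx) = -128.08392°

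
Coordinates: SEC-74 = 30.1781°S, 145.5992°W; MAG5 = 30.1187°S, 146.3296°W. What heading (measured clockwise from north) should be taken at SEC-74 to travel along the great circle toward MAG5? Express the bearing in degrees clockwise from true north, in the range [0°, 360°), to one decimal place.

275.2°

Δλ = -0.7304°
y = sin Δλ · cos φ₂ = -0.011026
x = cos φ₁ sin φ₂ − sin φ₁ cos φ₂ cos Δλ = 0.001001
θ = atan2(y, x) = -84.8108° → 275.1892° (mod 360°)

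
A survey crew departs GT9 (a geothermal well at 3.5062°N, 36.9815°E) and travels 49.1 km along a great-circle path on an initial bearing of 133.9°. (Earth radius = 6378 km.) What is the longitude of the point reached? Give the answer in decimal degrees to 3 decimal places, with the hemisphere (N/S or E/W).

δ = d/R = 49.1/6378 = 0.007698 rad
φ₂ = arcsin(sin φ₁ cos δ + cos φ₁ sin δ cos θ)
   = arcsin(0.06116·0.99997 + 0.99813·0.00770·-0.69340) = 3.20030°
λ₂ = λ₁ + atan2(sin θ sin δ cos φ₁, cos δ − sin φ₁ sin φ₂) = 37.29982°

37.300°E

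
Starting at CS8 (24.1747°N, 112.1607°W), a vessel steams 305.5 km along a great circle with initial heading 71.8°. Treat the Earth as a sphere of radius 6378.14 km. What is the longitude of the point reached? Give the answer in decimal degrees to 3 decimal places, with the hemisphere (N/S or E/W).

δ = d/R = 305.5/6378.14 = 0.047898 rad
φ₂ = arcsin(sin φ₁ cos δ + cos φ₁ sin δ cos θ)
   = arcsin(0.40952·0.99885 + 0.91230·0.04788·0.31233) = 25.00476°
λ₂ = λ₁ + atan2(sin θ sin δ cos φ₁, cos δ − sin φ₁ sin φ₂) = -109.28391°

109.284°W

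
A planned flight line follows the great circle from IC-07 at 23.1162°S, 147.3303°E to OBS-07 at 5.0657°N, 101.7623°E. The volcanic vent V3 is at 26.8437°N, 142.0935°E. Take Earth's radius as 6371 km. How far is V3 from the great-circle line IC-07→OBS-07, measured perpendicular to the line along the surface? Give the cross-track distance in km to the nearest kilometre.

4486 km

δ₁₃ = central angle IC-07→V3 = 0.876430 rad  (haversine)
θ₁₃ = bearing IC-07→V3 = 353.917°,  θ₁₂ = bearing IC-07→OBS-07 = 296.522°
dₓₜ = R·arcsin(sin δ₁₃ · sin(θ₁₃ − θ₁₂)) = 6371·arcsin(0.76846·sin(57.395°)) = 4485.860 km
|dₓₜ| = 4485.860 km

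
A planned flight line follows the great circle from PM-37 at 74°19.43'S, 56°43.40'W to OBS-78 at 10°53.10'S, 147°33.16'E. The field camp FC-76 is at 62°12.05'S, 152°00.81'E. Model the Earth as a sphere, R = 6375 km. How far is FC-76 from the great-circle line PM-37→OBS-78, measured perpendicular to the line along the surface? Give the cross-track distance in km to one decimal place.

324.3 km

PM-37: φ = -74.32383°, λ = -56.72333°
OBS-78: φ = -10.88500°, λ = +147.55267°
FC-76: φ = -62.20083°, λ = +152.01350°
δ₁₃ = central angle PM-37→FC-76 = 0.735954 rad  (haversine)
θ₁₃ = bearing PM-37→FC-76 = 199.513°,  θ₁₂ = bearing PM-37→OBS-78 = 203.858°
dₓₜ = R·arcsin(sin δ₁₃ · sin(θ₁₃ − θ₁₂)) = 6375·arcsin(0.67129·sin(-4.345°)) = -324.335 km
|dₓₜ| = 324.335 km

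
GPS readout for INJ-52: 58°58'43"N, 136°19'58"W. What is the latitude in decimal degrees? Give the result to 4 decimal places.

58° + 58′/60 + 43″/3600 = 58 + 0.96667 + 0.01194 = 58.9786°

58.9786°N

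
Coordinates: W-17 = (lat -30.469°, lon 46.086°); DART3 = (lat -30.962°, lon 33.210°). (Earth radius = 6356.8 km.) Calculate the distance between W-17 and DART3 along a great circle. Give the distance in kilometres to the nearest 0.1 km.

Δφ = -0.4930°,  Δλ = -12.8760°
a = sin²(Δφ/2) + cos φ₁ cos φ₂ sin²(Δλ/2) = 0.009311
c = 2·arcsin(√a) = 0.193286 rad = 11.0745°
d = R·c = 6356.8 × 0.193286 = 1228.7 km

1228.7 km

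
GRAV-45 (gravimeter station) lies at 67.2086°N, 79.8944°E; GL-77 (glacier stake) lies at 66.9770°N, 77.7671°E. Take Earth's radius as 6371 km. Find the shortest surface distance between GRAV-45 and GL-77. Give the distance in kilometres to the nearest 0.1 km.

95.6 km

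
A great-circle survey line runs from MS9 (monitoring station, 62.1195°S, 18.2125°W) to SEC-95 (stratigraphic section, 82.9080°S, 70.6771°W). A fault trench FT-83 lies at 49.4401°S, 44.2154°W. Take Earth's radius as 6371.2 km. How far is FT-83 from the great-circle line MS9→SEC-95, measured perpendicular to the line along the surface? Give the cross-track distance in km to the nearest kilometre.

2044 km

δ₁₃ = central angle MS9→FT-83 = 0.333712 rad  (haversine)
θ₁₃ = bearing MS9→FT-83 = 299.504°,  θ₁₂ = bearing MS9→SEC-95 = 193.834°
dₓₜ = R·arcsin(sin δ₁₃ · sin(θ₁₃ − θ₁₂)) = 6371.2·arcsin(0.32755·sin(105.669°)) = 2044.243 km
|dₓₜ| = 2044.243 km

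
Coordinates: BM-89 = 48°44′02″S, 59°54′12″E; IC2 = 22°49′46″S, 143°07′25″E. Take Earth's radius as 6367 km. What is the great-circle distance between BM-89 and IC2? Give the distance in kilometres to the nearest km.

7633 km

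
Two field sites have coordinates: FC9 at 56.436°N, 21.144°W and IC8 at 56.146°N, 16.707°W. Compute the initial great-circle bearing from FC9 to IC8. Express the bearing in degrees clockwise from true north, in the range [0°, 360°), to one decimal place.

94.9°

Δλ = 4.4370°
y = sin Δλ · cos φ₂ = 0.043097
x = cos φ₁ sin φ₂ − sin φ₁ cos φ₂ cos Δλ = -0.003670
θ = atan2(y, x) = 94.8677° → 94.8677° (mod 360°)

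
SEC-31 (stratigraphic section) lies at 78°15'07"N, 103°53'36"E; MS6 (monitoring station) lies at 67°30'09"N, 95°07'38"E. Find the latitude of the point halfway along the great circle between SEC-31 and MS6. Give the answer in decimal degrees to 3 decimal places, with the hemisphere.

SEC-31: φ = +78.25194°, λ = +103.89333°
MS6: φ = +67.50250°, λ = +95.12722°
Bx = cos φ₂ cos Δλ = 0.378173,  By = cos φ₂ sin Δλ = -0.058315
φₘ = atan2(sin φ₁ + sin φ₂, √((cos φ₁ + Bx)² + By²)) = 72.91998°
λₘ = λ₁ + atan2(By, cos φ₁ + Bx) = 98.16937°

72.920°N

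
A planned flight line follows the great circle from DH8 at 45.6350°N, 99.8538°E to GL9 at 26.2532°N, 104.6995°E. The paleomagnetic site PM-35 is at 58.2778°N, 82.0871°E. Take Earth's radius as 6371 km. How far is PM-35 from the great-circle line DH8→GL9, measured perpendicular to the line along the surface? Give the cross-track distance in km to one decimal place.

659.4 km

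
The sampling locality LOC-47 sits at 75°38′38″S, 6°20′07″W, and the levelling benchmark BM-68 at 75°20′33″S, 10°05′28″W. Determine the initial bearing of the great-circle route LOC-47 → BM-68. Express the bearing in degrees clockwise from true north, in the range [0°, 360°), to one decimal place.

285.9°

LOC-47: φ = -75.64389°, λ = -6.33528°
BM-68: φ = -75.34250°, λ = -10.09111°
Δλ = -3.7558°
y = sin Δλ · cos φ₂ = -0.016575
x = cos φ₁ sin φ₂ − sin φ₁ cos φ₂ cos Δλ = 0.004734
θ = atan2(y, x) = -74.0613° → 285.9387° (mod 360°)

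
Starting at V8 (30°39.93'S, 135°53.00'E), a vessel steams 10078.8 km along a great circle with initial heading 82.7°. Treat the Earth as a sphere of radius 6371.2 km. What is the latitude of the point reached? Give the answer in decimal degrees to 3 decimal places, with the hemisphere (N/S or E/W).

6.602°N

V8: φ = -30.66550°, λ = +135.88333°
δ = d/R = 10078.8/6371.2 = 1.581931 rad
φ₂ = arcsin(sin φ₁ cos δ + cos φ₁ sin δ cos θ)
   = arcsin(-0.51003·-0.01113 + 0.86016·0.99994·0.12706) = 6.60178°
λ₂ = λ₁ + atan2(sin θ sin δ cos φ₁, cos δ − sin φ₁ sin φ₂) = -137.30356°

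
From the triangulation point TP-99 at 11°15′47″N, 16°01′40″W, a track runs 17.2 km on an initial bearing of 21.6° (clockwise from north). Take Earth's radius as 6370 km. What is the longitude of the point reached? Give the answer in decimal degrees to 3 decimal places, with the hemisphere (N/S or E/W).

15.970°W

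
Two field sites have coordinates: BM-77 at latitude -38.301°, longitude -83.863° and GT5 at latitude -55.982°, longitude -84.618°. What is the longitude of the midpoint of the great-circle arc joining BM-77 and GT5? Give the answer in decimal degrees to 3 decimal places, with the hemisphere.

84.177°W

Bx = cos φ₂ cos Δλ = 0.559405,  By = cos φ₂ sin Δλ = -0.007372
φₘ = atan2(sin φ₁ + sin φ₂, √((cos φ₁ + Bx)² + By²)) = -47.14210°
λₘ = λ₁ + atan2(By, cos φ₁ + Bx) = -84.17722°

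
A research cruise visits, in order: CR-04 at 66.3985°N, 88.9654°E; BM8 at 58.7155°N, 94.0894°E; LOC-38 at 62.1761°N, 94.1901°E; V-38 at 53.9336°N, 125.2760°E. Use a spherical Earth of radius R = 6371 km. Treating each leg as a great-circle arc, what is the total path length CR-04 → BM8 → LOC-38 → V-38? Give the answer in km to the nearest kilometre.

3297 km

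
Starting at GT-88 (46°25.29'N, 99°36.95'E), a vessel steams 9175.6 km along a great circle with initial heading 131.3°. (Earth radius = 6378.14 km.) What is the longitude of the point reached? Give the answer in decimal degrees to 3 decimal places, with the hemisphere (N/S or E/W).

152.438°E

GT-88: φ = +46.42150°, λ = +99.61583°
δ = d/R = 9175.6/6378.14 = 1.438601 rad
φ₂ = arcsin(sin φ₁ cos δ + cos φ₁ sin δ cos θ)
   = arcsin(0.72443·0.13181 + 0.68935·0.99127·-0.66000) = -20.82492°
λ₂ = λ₁ + atan2(sin θ sin δ cos φ₁, cos δ − sin φ₁ sin φ₂) = 152.43772°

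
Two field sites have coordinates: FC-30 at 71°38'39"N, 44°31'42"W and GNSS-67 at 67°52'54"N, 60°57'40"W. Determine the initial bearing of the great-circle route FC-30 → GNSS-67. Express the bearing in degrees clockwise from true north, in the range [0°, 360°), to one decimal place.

FC-30: φ = +71.64417°, λ = -44.52833°
GNSS-67: φ = +67.88167°, λ = -60.96111°
Δλ = -16.4328°
y = sin Δλ · cos φ₂ = -0.106514
x = cos φ₁ sin φ₂ − sin φ₁ cos φ₂ cos Δλ = -0.051023
θ = atan2(y, x) = -115.5958° → 244.4042° (mod 360°)

244.4°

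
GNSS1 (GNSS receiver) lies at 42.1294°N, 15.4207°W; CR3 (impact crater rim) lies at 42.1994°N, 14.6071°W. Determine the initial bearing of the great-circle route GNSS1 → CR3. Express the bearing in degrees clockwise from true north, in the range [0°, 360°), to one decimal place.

Δλ = 0.8136°
y = sin Δλ · cos φ₂ = 0.010519
x = cos φ₁ sin φ₂ − sin φ₁ cos φ₂ cos Δλ = 0.001272
θ = atan2(y, x) = 83.1061° → 83.1061° (mod 360°)

83.1°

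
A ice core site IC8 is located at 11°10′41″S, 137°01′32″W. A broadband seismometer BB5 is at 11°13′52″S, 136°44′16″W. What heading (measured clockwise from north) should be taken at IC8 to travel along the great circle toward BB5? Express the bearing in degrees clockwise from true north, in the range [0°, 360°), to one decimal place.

100.7°

IC8: φ = -11.17806°, λ = -137.02556°
BB5: φ = -11.23111°, λ = -136.73778°
Δλ = 0.2878°
y = sin Δλ · cos φ₂ = 0.004926
x = cos φ₁ sin φ₂ − sin φ₁ cos φ₂ cos Δλ = -0.000928
θ = atan2(y, x) = 100.6722° → 100.6722° (mod 360°)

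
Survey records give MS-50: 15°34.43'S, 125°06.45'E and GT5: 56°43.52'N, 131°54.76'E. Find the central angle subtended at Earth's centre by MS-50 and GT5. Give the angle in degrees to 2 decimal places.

72.52°

MS-50: φ = -15.57383°, λ = +125.10750°
GT5: φ = +56.72533°, λ = +131.91267°
Δφ = 72.2992°,  Δλ = 6.8052°
a = sin²(Δφ/2) + cos φ₁ cos φ₂ sin²(Δλ/2) = 0.349838
c = 2·arcsin(√a) = 1.265765 rad = 72.5230°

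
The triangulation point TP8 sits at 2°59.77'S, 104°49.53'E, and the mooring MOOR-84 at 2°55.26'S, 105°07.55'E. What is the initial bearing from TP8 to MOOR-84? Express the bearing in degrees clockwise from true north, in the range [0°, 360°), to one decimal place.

TP8: φ = -2.99617°, λ = +104.82550°
MOOR-84: φ = -2.92100°, λ = +105.12583°
Δλ = 0.3003°
y = sin Δλ · cos φ₂ = 0.005235
x = cos φ₁ sin φ₂ − sin φ₁ cos φ₂ cos Δλ = 0.001311
θ = atan2(y, x) = 75.9386° → 75.9386° (mod 360°)

75.9°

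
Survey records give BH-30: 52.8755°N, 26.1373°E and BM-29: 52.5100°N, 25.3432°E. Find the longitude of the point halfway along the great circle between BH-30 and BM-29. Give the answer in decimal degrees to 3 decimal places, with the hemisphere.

25.739°E

Bx = cos φ₂ cos Δλ = 0.608564,  By = cos φ₂ sin Δλ = -0.008435
φₘ = atan2(sin φ₁ + sin φ₂, √((cos φ₁ + Bx)² + By²)) = 52.69341°
λₘ = λ₁ + atan2(By, cos φ₁ + Bx) = 25.73859°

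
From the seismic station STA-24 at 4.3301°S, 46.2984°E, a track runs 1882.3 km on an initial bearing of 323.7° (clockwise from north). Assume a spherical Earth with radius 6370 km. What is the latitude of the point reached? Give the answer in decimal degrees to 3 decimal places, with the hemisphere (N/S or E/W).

δ = d/R = 1882.3/6370 = 0.295495 rad
φ₂ = arcsin(sin φ₁ cos δ + cos φ₁ sin δ cos θ)
   = arcsin(-0.07550·0.95666 + 0.99715·0.29121·0.80593) = 9.31120°
λ₂ = λ₁ + atan2(sin θ sin δ cos φ₁, cos δ − sin φ₁ sin φ₂) = 36.23698°

9.311°N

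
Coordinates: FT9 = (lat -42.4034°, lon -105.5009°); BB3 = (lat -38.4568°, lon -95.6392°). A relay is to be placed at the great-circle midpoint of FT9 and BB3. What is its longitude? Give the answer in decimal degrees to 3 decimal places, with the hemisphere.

Bx = cos φ₂ cos Δλ = 0.771507,  By = cos φ₂ sin Δλ = 0.134118
φₘ = atan2(sin φ₁ + sin φ₂, √((cos φ₁ + Bx)² + By²)) = -40.53491°
λₘ = λ₁ + atan2(By, cos φ₁ + Bx) = -100.42495°

100.425°W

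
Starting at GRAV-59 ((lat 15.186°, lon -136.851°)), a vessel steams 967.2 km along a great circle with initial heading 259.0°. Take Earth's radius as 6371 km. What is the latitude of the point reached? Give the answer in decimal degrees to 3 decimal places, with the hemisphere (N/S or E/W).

13.361°N

δ = d/R = 967.2/6371 = 0.151813 rad
φ₂ = arcsin(sin φ₁ cos δ + cos φ₁ sin δ cos θ)
   = arcsin(0.26195·0.98850 + 0.96508·0.15123·-0.19081) = 13.36137°
λ₂ = λ₁ + atan2(sin θ sin δ cos φ₁, cos δ − sin φ₁ sin φ₂) = -145.62759°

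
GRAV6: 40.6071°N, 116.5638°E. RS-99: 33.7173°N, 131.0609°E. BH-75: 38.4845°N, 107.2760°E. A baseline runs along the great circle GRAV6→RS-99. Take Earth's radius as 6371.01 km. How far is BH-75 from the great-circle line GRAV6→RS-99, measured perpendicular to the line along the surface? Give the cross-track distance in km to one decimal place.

δ₁₃ = central angle GRAV6→BH-75 = 0.130300 rad  (haversine)
θ₁₃ = bearing GRAV6→BH-75 = 256.488°,  θ₁₂ = bearing GRAV6→RS-99 = 116.259°
dₓₜ = R·arcsin(sin δ₁₃ · sin(θ₁₃ − θ₁₂)) = 6371.01·arcsin(0.12993·sin(140.229°)) = 530.166 km
|dₓₜ| = 530.166 km

530.2 km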